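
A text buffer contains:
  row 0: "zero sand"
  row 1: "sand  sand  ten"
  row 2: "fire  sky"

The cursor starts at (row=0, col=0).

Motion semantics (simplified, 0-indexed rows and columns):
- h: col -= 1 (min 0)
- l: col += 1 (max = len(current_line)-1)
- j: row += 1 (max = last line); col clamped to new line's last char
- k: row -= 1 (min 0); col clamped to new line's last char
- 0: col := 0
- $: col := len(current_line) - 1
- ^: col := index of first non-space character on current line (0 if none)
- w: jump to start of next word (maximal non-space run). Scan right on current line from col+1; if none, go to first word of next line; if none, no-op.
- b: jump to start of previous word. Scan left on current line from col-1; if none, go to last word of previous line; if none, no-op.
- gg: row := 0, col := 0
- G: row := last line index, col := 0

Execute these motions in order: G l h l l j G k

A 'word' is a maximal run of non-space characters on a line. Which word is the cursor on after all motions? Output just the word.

Answer: sand

Derivation:
After 1 (G): row=2 col=0 char='f'
After 2 (l): row=2 col=1 char='i'
After 3 (h): row=2 col=0 char='f'
After 4 (l): row=2 col=1 char='i'
After 5 (l): row=2 col=2 char='r'
After 6 (j): row=2 col=2 char='r'
After 7 (G): row=2 col=0 char='f'
After 8 (k): row=1 col=0 char='s'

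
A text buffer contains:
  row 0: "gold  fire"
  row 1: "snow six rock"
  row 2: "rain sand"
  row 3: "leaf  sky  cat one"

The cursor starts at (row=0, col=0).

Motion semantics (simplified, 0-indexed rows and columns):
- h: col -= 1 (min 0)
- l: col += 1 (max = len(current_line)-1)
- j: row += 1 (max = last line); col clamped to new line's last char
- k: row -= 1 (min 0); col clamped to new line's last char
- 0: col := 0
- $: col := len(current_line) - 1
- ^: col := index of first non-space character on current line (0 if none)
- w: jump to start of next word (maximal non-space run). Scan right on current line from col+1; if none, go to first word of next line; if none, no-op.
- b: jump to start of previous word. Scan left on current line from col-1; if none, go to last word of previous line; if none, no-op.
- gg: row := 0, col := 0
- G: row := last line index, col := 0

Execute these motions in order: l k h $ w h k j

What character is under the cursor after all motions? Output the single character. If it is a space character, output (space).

After 1 (l): row=0 col=1 char='o'
After 2 (k): row=0 col=1 char='o'
After 3 (h): row=0 col=0 char='g'
After 4 ($): row=0 col=9 char='e'
After 5 (w): row=1 col=0 char='s'
After 6 (h): row=1 col=0 char='s'
After 7 (k): row=0 col=0 char='g'
After 8 (j): row=1 col=0 char='s'

Answer: s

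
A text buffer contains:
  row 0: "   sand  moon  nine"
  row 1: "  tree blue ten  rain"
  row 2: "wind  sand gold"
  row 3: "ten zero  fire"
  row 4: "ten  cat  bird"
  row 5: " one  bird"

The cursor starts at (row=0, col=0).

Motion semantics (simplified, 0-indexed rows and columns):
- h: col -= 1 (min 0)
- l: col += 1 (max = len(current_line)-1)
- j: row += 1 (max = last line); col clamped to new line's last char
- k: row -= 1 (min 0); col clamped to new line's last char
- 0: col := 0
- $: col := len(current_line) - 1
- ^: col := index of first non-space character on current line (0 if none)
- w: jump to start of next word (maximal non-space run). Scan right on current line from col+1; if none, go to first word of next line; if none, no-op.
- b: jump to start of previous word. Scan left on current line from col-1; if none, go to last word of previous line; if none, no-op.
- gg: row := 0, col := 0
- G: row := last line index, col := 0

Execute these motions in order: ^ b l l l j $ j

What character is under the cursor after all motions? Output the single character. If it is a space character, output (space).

After 1 (^): row=0 col=3 char='s'
After 2 (b): row=0 col=3 char='s'
After 3 (l): row=0 col=4 char='a'
After 4 (l): row=0 col=5 char='n'
After 5 (l): row=0 col=6 char='d'
After 6 (j): row=1 col=6 char='_'
After 7 ($): row=1 col=20 char='n'
After 8 (j): row=2 col=14 char='d'

Answer: d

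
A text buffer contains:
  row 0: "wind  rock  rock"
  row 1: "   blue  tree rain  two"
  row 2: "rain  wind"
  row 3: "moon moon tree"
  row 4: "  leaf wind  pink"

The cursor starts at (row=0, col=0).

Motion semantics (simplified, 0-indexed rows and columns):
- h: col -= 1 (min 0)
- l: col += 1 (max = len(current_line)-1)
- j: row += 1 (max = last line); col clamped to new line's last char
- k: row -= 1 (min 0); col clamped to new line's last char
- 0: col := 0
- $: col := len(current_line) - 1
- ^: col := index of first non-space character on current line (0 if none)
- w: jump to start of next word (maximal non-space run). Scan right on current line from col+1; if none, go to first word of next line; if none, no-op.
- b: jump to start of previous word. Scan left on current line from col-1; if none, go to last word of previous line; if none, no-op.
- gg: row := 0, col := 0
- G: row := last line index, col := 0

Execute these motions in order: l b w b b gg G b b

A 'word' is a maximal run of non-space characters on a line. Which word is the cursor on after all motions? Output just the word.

Answer: moon

Derivation:
After 1 (l): row=0 col=1 char='i'
After 2 (b): row=0 col=0 char='w'
After 3 (w): row=0 col=6 char='r'
After 4 (b): row=0 col=0 char='w'
After 5 (b): row=0 col=0 char='w'
After 6 (gg): row=0 col=0 char='w'
After 7 (G): row=4 col=0 char='_'
After 8 (b): row=3 col=10 char='t'
After 9 (b): row=3 col=5 char='m'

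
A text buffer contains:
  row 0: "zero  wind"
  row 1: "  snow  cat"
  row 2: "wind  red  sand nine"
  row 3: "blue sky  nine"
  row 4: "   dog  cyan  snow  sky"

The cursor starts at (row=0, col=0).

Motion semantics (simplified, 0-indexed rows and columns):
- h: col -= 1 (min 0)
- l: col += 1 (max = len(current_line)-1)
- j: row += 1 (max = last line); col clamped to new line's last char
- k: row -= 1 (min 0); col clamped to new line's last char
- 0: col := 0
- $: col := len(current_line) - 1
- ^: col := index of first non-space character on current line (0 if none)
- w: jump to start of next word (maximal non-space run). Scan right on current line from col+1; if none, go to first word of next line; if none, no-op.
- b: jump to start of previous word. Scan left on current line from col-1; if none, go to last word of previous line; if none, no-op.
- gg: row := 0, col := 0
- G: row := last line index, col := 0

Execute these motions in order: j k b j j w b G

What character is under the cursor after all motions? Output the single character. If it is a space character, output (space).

Answer: (space)

Derivation:
After 1 (j): row=1 col=0 char='_'
After 2 (k): row=0 col=0 char='z'
After 3 (b): row=0 col=0 char='z'
After 4 (j): row=1 col=0 char='_'
After 5 (j): row=2 col=0 char='w'
After 6 (w): row=2 col=6 char='r'
After 7 (b): row=2 col=0 char='w'
After 8 (G): row=4 col=0 char='_'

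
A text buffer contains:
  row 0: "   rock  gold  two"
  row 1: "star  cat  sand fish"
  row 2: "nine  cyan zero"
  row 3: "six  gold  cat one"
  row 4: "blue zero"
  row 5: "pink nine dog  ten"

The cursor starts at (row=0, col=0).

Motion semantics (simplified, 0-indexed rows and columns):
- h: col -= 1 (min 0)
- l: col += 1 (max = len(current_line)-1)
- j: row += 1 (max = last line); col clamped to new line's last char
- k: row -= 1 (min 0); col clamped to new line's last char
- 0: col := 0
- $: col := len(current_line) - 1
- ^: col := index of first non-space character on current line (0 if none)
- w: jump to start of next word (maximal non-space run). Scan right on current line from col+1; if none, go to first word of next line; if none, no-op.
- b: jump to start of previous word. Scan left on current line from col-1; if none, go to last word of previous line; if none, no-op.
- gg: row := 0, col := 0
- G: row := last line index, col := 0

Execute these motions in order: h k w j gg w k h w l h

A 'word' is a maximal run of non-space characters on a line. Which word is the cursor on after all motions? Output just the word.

After 1 (h): row=0 col=0 char='_'
After 2 (k): row=0 col=0 char='_'
After 3 (w): row=0 col=3 char='r'
After 4 (j): row=1 col=3 char='r'
After 5 (gg): row=0 col=0 char='_'
After 6 (w): row=0 col=3 char='r'
After 7 (k): row=0 col=3 char='r'
After 8 (h): row=0 col=2 char='_'
After 9 (w): row=0 col=3 char='r'
After 10 (l): row=0 col=4 char='o'
After 11 (h): row=0 col=3 char='r'

Answer: rock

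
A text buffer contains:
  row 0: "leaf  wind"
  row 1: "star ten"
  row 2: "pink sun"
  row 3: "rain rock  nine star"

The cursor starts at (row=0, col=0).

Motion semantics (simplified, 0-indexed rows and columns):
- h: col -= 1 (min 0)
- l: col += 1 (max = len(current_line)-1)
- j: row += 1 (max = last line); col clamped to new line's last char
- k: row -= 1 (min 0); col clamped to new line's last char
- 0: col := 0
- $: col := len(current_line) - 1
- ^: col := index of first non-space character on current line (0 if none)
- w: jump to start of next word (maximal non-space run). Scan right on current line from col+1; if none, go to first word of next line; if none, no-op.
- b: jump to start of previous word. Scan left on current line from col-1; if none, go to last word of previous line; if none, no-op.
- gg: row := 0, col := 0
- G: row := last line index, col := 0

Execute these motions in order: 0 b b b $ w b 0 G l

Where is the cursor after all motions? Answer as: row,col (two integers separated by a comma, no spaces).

After 1 (0): row=0 col=0 char='l'
After 2 (b): row=0 col=0 char='l'
After 3 (b): row=0 col=0 char='l'
After 4 (b): row=0 col=0 char='l'
After 5 ($): row=0 col=9 char='d'
After 6 (w): row=1 col=0 char='s'
After 7 (b): row=0 col=6 char='w'
After 8 (0): row=0 col=0 char='l'
After 9 (G): row=3 col=0 char='r'
After 10 (l): row=3 col=1 char='a'

Answer: 3,1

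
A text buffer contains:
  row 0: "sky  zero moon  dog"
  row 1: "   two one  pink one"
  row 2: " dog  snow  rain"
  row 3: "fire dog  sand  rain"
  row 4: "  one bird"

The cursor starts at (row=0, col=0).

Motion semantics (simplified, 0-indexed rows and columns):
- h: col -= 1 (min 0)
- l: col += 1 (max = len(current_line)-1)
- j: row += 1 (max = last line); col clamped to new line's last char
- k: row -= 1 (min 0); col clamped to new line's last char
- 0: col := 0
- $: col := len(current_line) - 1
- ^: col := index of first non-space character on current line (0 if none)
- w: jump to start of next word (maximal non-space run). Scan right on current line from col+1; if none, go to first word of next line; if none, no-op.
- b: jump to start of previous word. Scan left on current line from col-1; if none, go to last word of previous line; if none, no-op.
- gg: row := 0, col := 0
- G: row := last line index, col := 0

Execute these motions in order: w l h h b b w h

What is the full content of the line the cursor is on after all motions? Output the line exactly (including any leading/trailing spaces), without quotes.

After 1 (w): row=0 col=5 char='z'
After 2 (l): row=0 col=6 char='e'
After 3 (h): row=0 col=5 char='z'
After 4 (h): row=0 col=4 char='_'
After 5 (b): row=0 col=0 char='s'
After 6 (b): row=0 col=0 char='s'
After 7 (w): row=0 col=5 char='z'
After 8 (h): row=0 col=4 char='_'

Answer: sky  zero moon  dog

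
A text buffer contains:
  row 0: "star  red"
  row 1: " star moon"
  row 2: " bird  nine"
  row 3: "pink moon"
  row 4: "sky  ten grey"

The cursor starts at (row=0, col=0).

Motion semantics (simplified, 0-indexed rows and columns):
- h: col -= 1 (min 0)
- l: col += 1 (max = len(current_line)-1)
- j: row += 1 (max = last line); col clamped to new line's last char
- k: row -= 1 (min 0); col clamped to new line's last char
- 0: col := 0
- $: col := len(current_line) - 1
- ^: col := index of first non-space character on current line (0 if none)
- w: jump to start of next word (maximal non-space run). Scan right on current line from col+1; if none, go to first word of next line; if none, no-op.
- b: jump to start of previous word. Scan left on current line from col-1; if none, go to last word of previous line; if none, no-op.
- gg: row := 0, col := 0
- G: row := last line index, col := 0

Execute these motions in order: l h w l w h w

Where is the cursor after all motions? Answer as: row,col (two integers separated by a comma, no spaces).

After 1 (l): row=0 col=1 char='t'
After 2 (h): row=0 col=0 char='s'
After 3 (w): row=0 col=6 char='r'
After 4 (l): row=0 col=7 char='e'
After 5 (w): row=1 col=1 char='s'
After 6 (h): row=1 col=0 char='_'
After 7 (w): row=1 col=1 char='s'

Answer: 1,1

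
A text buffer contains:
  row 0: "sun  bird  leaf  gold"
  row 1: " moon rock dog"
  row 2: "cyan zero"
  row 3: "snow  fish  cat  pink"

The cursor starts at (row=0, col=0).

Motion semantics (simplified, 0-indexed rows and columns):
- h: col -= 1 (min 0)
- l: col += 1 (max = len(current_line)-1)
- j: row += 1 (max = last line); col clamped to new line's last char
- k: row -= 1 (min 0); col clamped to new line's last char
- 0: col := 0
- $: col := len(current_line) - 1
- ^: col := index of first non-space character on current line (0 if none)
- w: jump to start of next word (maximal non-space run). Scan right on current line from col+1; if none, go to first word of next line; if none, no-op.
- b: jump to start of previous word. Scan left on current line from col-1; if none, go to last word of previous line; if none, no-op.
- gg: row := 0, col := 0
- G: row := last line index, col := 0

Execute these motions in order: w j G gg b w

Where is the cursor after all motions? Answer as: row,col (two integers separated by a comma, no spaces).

Answer: 0,5

Derivation:
After 1 (w): row=0 col=5 char='b'
After 2 (j): row=1 col=5 char='_'
After 3 (G): row=3 col=0 char='s'
After 4 (gg): row=0 col=0 char='s'
After 5 (b): row=0 col=0 char='s'
After 6 (w): row=0 col=5 char='b'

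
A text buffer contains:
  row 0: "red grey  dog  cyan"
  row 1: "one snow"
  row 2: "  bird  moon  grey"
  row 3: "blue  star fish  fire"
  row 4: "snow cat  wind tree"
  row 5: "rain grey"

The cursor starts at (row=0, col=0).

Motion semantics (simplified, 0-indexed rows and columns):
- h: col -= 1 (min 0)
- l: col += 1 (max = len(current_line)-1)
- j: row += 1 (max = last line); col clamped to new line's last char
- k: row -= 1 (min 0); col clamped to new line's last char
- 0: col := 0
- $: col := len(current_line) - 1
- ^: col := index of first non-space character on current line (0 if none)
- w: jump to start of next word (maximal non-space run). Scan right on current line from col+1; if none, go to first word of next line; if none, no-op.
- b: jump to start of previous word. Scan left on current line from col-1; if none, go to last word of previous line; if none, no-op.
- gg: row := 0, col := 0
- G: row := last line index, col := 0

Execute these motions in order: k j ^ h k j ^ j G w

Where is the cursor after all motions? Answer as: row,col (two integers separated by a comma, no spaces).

After 1 (k): row=0 col=0 char='r'
After 2 (j): row=1 col=0 char='o'
After 3 (^): row=1 col=0 char='o'
After 4 (h): row=1 col=0 char='o'
After 5 (k): row=0 col=0 char='r'
After 6 (j): row=1 col=0 char='o'
After 7 (^): row=1 col=0 char='o'
After 8 (j): row=2 col=0 char='_'
After 9 (G): row=5 col=0 char='r'
After 10 (w): row=5 col=5 char='g'

Answer: 5,5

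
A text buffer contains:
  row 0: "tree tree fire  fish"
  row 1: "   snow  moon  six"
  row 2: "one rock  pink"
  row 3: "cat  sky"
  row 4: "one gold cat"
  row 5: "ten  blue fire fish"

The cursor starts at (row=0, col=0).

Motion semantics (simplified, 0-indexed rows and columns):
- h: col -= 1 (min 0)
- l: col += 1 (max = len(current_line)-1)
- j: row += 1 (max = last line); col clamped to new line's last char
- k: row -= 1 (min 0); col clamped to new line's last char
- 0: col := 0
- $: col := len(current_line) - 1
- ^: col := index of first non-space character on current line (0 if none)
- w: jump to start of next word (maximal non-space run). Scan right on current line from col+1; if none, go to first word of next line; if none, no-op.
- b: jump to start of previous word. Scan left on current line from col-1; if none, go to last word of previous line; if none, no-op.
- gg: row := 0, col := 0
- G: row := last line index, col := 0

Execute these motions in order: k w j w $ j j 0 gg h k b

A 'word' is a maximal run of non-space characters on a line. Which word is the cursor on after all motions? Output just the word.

After 1 (k): row=0 col=0 char='t'
After 2 (w): row=0 col=5 char='t'
After 3 (j): row=1 col=5 char='o'
After 4 (w): row=1 col=9 char='m'
After 5 ($): row=1 col=17 char='x'
After 6 (j): row=2 col=13 char='k'
After 7 (j): row=3 col=7 char='y'
After 8 (0): row=3 col=0 char='c'
After 9 (gg): row=0 col=0 char='t'
After 10 (h): row=0 col=0 char='t'
After 11 (k): row=0 col=0 char='t'
After 12 (b): row=0 col=0 char='t'

Answer: tree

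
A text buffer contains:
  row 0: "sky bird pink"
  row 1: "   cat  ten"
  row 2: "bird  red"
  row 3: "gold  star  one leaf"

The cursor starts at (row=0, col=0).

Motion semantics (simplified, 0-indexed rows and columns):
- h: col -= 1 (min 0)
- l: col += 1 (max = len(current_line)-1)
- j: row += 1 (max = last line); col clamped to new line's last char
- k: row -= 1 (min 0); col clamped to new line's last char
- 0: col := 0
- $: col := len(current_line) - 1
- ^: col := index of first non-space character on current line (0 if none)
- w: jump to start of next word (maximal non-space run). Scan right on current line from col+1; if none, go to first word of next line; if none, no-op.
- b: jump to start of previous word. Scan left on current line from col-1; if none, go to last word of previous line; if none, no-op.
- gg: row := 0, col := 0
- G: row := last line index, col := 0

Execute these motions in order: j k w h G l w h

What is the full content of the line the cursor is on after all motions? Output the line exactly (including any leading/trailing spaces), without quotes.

After 1 (j): row=1 col=0 char='_'
After 2 (k): row=0 col=0 char='s'
After 3 (w): row=0 col=4 char='b'
After 4 (h): row=0 col=3 char='_'
After 5 (G): row=3 col=0 char='g'
After 6 (l): row=3 col=1 char='o'
After 7 (w): row=3 col=6 char='s'
After 8 (h): row=3 col=5 char='_'

Answer: gold  star  one leaf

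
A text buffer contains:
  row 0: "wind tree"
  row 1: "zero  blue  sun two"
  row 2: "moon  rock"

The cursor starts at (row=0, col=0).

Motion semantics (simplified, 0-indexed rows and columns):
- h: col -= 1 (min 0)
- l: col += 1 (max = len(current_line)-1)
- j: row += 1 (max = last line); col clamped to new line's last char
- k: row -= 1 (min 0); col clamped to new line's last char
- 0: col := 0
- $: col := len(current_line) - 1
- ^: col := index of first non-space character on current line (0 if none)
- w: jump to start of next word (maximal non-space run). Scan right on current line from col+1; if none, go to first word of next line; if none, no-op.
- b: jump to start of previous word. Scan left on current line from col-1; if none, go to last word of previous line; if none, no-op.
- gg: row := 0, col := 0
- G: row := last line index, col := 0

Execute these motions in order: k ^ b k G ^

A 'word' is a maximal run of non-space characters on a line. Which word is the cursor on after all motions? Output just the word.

Answer: moon

Derivation:
After 1 (k): row=0 col=0 char='w'
After 2 (^): row=0 col=0 char='w'
After 3 (b): row=0 col=0 char='w'
After 4 (k): row=0 col=0 char='w'
After 5 (G): row=2 col=0 char='m'
After 6 (^): row=2 col=0 char='m'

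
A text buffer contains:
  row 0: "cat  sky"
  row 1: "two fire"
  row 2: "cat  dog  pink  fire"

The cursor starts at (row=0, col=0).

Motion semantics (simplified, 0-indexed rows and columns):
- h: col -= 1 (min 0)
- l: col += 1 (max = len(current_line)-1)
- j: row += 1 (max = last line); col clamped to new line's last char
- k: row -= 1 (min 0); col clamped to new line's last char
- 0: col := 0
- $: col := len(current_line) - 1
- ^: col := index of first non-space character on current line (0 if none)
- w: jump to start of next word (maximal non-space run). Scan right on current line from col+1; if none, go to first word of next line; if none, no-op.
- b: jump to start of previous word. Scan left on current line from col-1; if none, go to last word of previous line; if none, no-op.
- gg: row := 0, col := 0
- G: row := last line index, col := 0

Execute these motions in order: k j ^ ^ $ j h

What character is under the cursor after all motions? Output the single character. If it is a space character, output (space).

Answer: o

Derivation:
After 1 (k): row=0 col=0 char='c'
After 2 (j): row=1 col=0 char='t'
After 3 (^): row=1 col=0 char='t'
After 4 (^): row=1 col=0 char='t'
After 5 ($): row=1 col=7 char='e'
After 6 (j): row=2 col=7 char='g'
After 7 (h): row=2 col=6 char='o'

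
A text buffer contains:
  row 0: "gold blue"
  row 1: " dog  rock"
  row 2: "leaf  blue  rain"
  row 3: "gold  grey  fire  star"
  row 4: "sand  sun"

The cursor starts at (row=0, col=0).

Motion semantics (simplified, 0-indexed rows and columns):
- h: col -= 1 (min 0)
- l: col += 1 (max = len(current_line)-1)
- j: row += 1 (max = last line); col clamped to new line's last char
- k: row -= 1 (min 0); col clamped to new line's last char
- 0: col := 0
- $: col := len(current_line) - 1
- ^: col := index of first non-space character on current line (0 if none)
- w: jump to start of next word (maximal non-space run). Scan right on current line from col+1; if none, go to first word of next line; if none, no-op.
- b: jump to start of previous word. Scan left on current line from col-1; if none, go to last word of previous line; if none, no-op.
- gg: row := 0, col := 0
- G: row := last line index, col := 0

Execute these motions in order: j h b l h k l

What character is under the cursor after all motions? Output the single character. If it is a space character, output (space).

Answer: l

Derivation:
After 1 (j): row=1 col=0 char='_'
After 2 (h): row=1 col=0 char='_'
After 3 (b): row=0 col=5 char='b'
After 4 (l): row=0 col=6 char='l'
After 5 (h): row=0 col=5 char='b'
After 6 (k): row=0 col=5 char='b'
After 7 (l): row=0 col=6 char='l'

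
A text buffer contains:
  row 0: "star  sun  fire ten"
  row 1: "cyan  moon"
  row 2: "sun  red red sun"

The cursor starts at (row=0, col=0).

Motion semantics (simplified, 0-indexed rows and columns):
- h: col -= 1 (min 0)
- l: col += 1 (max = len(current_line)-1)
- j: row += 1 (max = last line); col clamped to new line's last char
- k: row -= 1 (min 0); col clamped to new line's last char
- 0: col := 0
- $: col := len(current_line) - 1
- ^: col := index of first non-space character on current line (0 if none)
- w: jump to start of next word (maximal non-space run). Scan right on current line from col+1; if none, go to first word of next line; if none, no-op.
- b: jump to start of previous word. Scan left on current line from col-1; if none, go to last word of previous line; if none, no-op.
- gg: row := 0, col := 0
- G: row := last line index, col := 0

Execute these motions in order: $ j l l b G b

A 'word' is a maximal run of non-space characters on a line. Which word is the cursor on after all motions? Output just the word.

After 1 ($): row=0 col=18 char='n'
After 2 (j): row=1 col=9 char='n'
After 3 (l): row=1 col=9 char='n'
After 4 (l): row=1 col=9 char='n'
After 5 (b): row=1 col=6 char='m'
After 6 (G): row=2 col=0 char='s'
After 7 (b): row=1 col=6 char='m'

Answer: moon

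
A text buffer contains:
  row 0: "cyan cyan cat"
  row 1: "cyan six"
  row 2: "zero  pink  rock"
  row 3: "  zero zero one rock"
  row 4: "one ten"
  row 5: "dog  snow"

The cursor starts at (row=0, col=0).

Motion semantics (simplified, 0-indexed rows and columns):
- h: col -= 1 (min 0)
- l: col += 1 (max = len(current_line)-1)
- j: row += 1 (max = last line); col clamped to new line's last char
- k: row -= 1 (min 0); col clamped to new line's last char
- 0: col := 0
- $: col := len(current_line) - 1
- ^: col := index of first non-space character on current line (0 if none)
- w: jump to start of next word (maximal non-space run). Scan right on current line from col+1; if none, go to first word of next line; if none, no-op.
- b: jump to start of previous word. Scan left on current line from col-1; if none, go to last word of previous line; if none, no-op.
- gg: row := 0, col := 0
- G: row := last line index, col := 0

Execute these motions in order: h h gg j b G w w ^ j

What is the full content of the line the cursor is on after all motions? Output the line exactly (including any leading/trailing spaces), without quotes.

After 1 (h): row=0 col=0 char='c'
After 2 (h): row=0 col=0 char='c'
After 3 (gg): row=0 col=0 char='c'
After 4 (j): row=1 col=0 char='c'
After 5 (b): row=0 col=10 char='c'
After 6 (G): row=5 col=0 char='d'
After 7 (w): row=5 col=5 char='s'
After 8 (w): row=5 col=5 char='s'
After 9 (^): row=5 col=0 char='d'
After 10 (j): row=5 col=0 char='d'

Answer: dog  snow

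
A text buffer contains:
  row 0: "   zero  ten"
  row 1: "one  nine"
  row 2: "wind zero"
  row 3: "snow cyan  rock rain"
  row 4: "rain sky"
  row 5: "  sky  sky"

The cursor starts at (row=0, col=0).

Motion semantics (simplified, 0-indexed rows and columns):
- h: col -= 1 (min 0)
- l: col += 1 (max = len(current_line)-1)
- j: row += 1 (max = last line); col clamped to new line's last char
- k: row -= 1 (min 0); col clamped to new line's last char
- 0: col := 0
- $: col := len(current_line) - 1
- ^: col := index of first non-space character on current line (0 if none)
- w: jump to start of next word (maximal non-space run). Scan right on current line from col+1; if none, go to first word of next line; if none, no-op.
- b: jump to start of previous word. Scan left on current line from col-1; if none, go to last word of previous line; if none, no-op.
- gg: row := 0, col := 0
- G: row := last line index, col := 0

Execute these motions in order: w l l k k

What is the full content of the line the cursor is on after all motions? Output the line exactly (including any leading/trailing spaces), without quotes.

Answer:    zero  ten

Derivation:
After 1 (w): row=0 col=3 char='z'
After 2 (l): row=0 col=4 char='e'
After 3 (l): row=0 col=5 char='r'
After 4 (k): row=0 col=5 char='r'
After 5 (k): row=0 col=5 char='r'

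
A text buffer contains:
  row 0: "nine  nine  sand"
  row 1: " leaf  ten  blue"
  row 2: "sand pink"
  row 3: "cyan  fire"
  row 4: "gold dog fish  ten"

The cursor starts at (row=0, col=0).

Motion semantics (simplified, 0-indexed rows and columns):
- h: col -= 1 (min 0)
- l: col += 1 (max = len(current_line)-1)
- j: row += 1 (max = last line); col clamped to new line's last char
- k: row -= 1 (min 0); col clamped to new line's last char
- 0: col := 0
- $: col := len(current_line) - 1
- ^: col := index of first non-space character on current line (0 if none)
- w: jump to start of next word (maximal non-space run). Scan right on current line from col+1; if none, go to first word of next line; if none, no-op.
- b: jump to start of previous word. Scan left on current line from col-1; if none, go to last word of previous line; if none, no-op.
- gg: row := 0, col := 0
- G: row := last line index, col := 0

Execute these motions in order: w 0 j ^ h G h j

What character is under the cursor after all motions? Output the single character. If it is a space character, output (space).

After 1 (w): row=0 col=6 char='n'
After 2 (0): row=0 col=0 char='n'
After 3 (j): row=1 col=0 char='_'
After 4 (^): row=1 col=1 char='l'
After 5 (h): row=1 col=0 char='_'
After 6 (G): row=4 col=0 char='g'
After 7 (h): row=4 col=0 char='g'
After 8 (j): row=4 col=0 char='g'

Answer: g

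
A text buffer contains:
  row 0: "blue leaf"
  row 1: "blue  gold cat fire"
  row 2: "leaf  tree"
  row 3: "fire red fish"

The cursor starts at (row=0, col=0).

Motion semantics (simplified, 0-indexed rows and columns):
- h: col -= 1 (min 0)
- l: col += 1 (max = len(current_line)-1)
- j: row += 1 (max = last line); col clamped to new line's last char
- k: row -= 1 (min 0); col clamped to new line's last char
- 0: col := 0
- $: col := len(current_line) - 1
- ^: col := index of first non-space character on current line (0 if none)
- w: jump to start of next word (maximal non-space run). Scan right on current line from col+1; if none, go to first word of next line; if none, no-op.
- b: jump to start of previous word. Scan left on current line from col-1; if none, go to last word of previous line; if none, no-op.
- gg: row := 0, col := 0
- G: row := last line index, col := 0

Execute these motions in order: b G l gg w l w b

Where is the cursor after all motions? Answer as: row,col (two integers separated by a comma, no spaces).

After 1 (b): row=0 col=0 char='b'
After 2 (G): row=3 col=0 char='f'
After 3 (l): row=3 col=1 char='i'
After 4 (gg): row=0 col=0 char='b'
After 5 (w): row=0 col=5 char='l'
After 6 (l): row=0 col=6 char='e'
After 7 (w): row=1 col=0 char='b'
After 8 (b): row=0 col=5 char='l'

Answer: 0,5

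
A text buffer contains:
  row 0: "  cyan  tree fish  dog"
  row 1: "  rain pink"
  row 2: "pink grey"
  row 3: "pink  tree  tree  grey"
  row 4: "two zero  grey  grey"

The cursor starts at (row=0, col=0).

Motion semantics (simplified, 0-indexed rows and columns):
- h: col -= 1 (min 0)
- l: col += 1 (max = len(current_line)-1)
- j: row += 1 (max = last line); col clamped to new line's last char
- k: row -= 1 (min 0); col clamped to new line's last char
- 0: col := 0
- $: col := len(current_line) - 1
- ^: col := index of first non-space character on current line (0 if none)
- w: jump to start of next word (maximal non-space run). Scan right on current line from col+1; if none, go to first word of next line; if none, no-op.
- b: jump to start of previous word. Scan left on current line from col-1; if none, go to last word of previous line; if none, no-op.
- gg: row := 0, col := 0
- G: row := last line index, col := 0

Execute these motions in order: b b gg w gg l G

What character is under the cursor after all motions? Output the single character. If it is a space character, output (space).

Answer: t

Derivation:
After 1 (b): row=0 col=0 char='_'
After 2 (b): row=0 col=0 char='_'
After 3 (gg): row=0 col=0 char='_'
After 4 (w): row=0 col=2 char='c'
After 5 (gg): row=0 col=0 char='_'
After 6 (l): row=0 col=1 char='_'
After 7 (G): row=4 col=0 char='t'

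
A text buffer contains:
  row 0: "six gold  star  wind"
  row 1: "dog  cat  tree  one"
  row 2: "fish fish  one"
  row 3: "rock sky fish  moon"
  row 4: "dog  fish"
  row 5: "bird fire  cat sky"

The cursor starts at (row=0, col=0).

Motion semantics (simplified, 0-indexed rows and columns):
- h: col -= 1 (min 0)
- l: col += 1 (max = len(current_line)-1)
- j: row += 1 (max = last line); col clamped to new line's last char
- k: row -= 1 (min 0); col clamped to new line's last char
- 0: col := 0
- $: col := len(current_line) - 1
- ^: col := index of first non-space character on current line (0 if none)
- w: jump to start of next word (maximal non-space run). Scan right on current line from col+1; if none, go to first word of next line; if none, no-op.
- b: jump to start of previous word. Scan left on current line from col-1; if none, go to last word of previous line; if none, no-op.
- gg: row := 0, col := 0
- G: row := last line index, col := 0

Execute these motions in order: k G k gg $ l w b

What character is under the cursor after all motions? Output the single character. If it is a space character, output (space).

Answer: w

Derivation:
After 1 (k): row=0 col=0 char='s'
After 2 (G): row=5 col=0 char='b'
After 3 (k): row=4 col=0 char='d'
After 4 (gg): row=0 col=0 char='s'
After 5 ($): row=0 col=19 char='d'
After 6 (l): row=0 col=19 char='d'
After 7 (w): row=1 col=0 char='d'
After 8 (b): row=0 col=16 char='w'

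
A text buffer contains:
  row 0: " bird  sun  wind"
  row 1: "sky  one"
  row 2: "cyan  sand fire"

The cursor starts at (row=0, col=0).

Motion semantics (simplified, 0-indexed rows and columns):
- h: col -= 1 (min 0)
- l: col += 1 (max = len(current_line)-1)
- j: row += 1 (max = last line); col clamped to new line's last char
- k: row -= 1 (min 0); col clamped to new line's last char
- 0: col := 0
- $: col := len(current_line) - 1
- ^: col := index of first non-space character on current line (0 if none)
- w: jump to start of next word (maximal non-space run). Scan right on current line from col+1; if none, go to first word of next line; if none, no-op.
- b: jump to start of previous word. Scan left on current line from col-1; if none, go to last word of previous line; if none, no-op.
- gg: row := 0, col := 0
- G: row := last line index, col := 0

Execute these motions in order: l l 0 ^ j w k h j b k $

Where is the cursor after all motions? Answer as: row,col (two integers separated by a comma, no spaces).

Answer: 0,15

Derivation:
After 1 (l): row=0 col=1 char='b'
After 2 (l): row=0 col=2 char='i'
After 3 (0): row=0 col=0 char='_'
After 4 (^): row=0 col=1 char='b'
After 5 (j): row=1 col=1 char='k'
After 6 (w): row=1 col=5 char='o'
After 7 (k): row=0 col=5 char='_'
After 8 (h): row=0 col=4 char='d'
After 9 (j): row=1 col=4 char='_'
After 10 (b): row=1 col=0 char='s'
After 11 (k): row=0 col=0 char='_'
After 12 ($): row=0 col=15 char='d'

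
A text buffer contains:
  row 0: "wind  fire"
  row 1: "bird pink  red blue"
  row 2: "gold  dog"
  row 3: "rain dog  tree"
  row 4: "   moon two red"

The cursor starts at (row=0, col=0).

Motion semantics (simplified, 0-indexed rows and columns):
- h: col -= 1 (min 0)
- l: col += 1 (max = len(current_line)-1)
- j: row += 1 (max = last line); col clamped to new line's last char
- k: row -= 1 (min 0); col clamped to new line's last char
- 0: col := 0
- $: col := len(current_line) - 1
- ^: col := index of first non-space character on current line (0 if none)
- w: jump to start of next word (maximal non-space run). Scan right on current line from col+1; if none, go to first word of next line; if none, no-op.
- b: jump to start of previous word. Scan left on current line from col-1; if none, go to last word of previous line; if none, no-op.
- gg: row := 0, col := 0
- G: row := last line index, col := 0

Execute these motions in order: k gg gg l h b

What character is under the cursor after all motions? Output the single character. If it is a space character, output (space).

After 1 (k): row=0 col=0 char='w'
After 2 (gg): row=0 col=0 char='w'
After 3 (gg): row=0 col=0 char='w'
After 4 (l): row=0 col=1 char='i'
After 5 (h): row=0 col=0 char='w'
After 6 (b): row=0 col=0 char='w'

Answer: w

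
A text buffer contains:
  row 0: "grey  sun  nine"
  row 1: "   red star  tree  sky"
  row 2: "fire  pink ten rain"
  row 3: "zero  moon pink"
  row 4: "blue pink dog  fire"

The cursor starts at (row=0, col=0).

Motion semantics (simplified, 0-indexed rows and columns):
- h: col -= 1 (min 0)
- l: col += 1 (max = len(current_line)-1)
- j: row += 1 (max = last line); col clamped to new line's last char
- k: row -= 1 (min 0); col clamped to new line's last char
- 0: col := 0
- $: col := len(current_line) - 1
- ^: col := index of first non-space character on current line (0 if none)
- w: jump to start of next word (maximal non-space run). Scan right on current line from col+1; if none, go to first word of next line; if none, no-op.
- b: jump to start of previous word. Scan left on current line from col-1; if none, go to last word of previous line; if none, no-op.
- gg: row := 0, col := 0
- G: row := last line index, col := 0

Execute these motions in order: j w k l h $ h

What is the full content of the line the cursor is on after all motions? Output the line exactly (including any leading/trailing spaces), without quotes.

Answer: grey  sun  nine

Derivation:
After 1 (j): row=1 col=0 char='_'
After 2 (w): row=1 col=3 char='r'
After 3 (k): row=0 col=3 char='y'
After 4 (l): row=0 col=4 char='_'
After 5 (h): row=0 col=3 char='y'
After 6 ($): row=0 col=14 char='e'
After 7 (h): row=0 col=13 char='n'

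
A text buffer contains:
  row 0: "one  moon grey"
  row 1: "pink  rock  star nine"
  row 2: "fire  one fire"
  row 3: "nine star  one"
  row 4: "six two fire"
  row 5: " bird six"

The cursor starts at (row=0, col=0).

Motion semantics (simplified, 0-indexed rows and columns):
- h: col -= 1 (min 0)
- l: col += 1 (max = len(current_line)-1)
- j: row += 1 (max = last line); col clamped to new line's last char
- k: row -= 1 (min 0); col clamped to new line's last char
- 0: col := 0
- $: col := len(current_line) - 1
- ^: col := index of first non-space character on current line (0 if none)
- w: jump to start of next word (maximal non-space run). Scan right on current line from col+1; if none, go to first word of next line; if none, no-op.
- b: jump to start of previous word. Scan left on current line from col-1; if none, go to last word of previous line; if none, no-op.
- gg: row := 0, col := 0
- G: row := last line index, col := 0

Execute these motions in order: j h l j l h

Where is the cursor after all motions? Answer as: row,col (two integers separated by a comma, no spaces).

Answer: 2,1

Derivation:
After 1 (j): row=1 col=0 char='p'
After 2 (h): row=1 col=0 char='p'
After 3 (l): row=1 col=1 char='i'
After 4 (j): row=2 col=1 char='i'
After 5 (l): row=2 col=2 char='r'
After 6 (h): row=2 col=1 char='i'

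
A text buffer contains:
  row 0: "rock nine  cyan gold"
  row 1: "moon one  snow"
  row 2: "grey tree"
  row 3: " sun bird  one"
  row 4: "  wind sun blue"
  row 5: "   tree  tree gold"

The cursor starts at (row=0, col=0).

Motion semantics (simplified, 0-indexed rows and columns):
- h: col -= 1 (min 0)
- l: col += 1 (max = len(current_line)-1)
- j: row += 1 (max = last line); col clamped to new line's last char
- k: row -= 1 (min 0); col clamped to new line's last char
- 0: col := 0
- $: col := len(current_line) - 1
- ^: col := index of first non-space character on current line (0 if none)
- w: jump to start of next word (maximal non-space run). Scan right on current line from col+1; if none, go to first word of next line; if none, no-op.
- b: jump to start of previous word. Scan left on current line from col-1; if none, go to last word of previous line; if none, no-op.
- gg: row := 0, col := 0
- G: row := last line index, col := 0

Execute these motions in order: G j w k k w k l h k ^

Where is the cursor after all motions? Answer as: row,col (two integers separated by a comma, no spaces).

After 1 (G): row=5 col=0 char='_'
After 2 (j): row=5 col=0 char='_'
After 3 (w): row=5 col=3 char='t'
After 4 (k): row=4 col=3 char='i'
After 5 (k): row=3 col=3 char='n'
After 6 (w): row=3 col=5 char='b'
After 7 (k): row=2 col=5 char='t'
After 8 (l): row=2 col=6 char='r'
After 9 (h): row=2 col=5 char='t'
After 10 (k): row=1 col=5 char='o'
After 11 (^): row=1 col=0 char='m'

Answer: 1,0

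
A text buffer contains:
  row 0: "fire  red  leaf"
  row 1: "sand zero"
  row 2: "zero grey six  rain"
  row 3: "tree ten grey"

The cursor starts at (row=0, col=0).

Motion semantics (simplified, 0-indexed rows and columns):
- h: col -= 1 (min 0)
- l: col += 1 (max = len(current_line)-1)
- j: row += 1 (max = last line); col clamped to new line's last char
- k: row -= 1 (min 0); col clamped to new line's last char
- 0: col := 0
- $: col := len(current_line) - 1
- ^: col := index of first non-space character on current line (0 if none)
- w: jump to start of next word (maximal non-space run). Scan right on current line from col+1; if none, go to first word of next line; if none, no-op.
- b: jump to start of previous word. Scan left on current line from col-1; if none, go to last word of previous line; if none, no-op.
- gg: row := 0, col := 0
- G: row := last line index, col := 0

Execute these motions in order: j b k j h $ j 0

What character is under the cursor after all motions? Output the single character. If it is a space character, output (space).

After 1 (j): row=1 col=0 char='s'
After 2 (b): row=0 col=11 char='l'
After 3 (k): row=0 col=11 char='l'
After 4 (j): row=1 col=8 char='o'
After 5 (h): row=1 col=7 char='r'
After 6 ($): row=1 col=8 char='o'
After 7 (j): row=2 col=8 char='y'
After 8 (0): row=2 col=0 char='z'

Answer: z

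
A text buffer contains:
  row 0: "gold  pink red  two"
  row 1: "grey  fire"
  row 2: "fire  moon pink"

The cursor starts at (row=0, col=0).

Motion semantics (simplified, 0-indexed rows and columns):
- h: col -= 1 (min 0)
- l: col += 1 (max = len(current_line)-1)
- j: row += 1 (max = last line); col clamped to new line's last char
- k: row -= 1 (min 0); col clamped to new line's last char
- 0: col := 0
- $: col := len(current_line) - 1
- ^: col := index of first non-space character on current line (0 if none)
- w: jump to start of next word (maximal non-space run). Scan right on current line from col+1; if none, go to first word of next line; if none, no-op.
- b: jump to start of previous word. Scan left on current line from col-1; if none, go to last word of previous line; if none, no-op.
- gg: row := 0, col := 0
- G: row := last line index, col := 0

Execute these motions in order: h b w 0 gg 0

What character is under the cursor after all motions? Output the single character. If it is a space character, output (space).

Answer: g

Derivation:
After 1 (h): row=0 col=0 char='g'
After 2 (b): row=0 col=0 char='g'
After 3 (w): row=0 col=6 char='p'
After 4 (0): row=0 col=0 char='g'
After 5 (gg): row=0 col=0 char='g'
After 6 (0): row=0 col=0 char='g'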